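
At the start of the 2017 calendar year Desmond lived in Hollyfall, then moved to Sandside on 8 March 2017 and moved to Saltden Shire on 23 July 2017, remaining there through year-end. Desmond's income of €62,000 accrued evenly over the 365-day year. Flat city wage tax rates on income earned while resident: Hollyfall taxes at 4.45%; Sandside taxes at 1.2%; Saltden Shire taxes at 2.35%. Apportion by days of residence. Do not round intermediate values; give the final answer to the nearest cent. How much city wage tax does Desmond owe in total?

€1,424.81

Hollyfall, 1 January – 7 March 2017: 66 days → €62,000 × 4.45% × 66/365 = €498.8877
Sandside, 8 March – 22 July 2017: 137 days → €62,000 × 1.2% × 137/365 = €279.2548
Saltden Shire, 23 July – 31 December 2017: 162 days → €62,000 × 2.35% × 162/365 = €646.6685
Total = €1,424.8110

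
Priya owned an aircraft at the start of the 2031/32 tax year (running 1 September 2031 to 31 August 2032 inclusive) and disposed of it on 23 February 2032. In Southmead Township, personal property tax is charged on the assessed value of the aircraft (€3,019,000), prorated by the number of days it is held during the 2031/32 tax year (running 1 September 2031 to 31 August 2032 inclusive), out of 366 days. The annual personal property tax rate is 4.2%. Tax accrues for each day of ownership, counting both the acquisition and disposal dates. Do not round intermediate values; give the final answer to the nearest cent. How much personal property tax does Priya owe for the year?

€60,973.90

Days held (1 September 2031 – 23 February 2032): 176 out of 366
Tax = €3,019,000 × 4.2% × 176/366 = €60,973.9016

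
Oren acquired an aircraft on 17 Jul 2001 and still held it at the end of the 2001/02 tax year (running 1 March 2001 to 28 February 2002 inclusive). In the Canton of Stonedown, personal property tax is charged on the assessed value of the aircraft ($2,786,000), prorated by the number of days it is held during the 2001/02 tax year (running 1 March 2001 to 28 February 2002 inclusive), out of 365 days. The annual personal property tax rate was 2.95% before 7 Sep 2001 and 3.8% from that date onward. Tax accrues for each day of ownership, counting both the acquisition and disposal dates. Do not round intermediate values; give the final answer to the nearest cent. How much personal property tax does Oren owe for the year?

17 Jul – 6 Sep 2001: 52 days at 2.95% → $2,786,000 × 2.95% × 52/365 = $11,708.8329
7 Sep 2001 – 28 Feb 2002: 175 days at 3.8% → $2,786,000 × 3.8% × 175/365 = $50,758.6301
Total = $62,467.4630

$62,467.46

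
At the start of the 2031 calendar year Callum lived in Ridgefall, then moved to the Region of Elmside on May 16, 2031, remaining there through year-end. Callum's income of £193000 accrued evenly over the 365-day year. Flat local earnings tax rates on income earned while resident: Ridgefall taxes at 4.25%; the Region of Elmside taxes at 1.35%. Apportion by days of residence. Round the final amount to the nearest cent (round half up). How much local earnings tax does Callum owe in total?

£4675.62

Ridgefall, January 1 – May 15, 2031: 135 days → £193000 × 4.25% × 135/365 = £3033.8014
The Region of Elmside, May 16 – December 31, 2031: 230 days → £193000 × 1.35% × 230/365 = £1641.8219
Total = £4675.6233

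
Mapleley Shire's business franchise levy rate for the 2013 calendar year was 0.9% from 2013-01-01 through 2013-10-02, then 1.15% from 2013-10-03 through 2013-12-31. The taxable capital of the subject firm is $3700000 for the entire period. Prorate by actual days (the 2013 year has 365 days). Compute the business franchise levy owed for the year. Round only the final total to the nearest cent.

2013-01-01 to 2013-10-02: 275 days at 0.9% → $3700000 × 0.9% × 275/365 = $25089.0411
2013-10-03 to 2013-12-31: 90 days at 1.15% → $3700000 × 1.15% × 90/365 = $10491.7808
Total = $35580.8219

$35580.82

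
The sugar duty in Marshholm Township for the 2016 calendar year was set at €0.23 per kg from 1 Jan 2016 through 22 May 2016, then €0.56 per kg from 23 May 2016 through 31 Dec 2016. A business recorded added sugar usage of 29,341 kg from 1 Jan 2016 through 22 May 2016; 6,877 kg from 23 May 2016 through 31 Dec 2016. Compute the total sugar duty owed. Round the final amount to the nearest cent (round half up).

€10599.55

1 Jan – 22 May 2016: 29,341 kg at €0.23/kg → €6748.43
23 May – 31 Dec 2016: 6,877 kg at €0.56/kg → €3851.12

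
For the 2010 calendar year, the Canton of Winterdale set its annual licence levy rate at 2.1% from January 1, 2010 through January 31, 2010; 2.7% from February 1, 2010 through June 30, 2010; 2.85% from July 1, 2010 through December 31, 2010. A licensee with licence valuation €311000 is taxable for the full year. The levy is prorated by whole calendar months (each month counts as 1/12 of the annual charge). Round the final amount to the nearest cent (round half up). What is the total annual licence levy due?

January 1 – January 31, 2010: 1 month at 2.1% → €311000 × 2.1% × 1/12 = €544.2500
February 1 – June 30, 2010: 5 months at 2.7% → €311000 × 2.7% × 5/12 = €3498.7500
July 1 – December 31, 2010: 6 months at 2.85% → €311000 × 2.85% × 6/12 = €4431.7500
Total = €8474.7500

€8474.75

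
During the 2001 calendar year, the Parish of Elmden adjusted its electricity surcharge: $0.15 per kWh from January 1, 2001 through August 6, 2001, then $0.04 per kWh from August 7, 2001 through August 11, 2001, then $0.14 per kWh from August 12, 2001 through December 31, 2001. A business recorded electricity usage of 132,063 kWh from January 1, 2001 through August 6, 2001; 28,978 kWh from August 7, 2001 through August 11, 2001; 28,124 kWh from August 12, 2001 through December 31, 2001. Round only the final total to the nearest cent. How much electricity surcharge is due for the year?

$24,905.93

January 1 – August 6, 2001: 132,063 kWh at $0.15/kWh → $19,809.45
August 7 – August 11, 2001: 28,978 kWh at $0.04/kWh → $1,159.12
August 12 – December 31, 2001: 28,124 kWh at $0.14/kWh → $3,937.36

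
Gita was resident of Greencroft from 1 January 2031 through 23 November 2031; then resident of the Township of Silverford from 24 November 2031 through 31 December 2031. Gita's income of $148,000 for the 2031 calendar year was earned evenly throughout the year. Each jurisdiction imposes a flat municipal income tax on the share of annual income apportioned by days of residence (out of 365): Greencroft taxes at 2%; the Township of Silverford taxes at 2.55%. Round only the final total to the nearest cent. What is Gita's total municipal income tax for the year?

Greencroft, 1 January – 23 November 2031: 327 days → $148,000 × 2% × 327/365 = $2,651.8356
The Township of Silverford, 24 November – 31 December 2031: 38 days → $148,000 × 2.55% × 38/365 = $392.9096
Total = $3,044.7452

$3,044.75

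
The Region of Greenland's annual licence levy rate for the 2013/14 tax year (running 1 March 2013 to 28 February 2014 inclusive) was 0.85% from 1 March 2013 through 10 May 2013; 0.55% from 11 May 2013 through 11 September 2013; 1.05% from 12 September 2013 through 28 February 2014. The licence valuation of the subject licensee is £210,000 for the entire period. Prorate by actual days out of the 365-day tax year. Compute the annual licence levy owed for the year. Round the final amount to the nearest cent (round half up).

1 March – 10 May 2013: 71 days at 0.85% → £210,000 × 0.85% × 71/365 = £347.2192
11 May – 11 September 2013: 124 days at 0.55% → £210,000 × 0.55% × 124/365 = £392.3836
12 September 2013 – 28 February 2014: 170 days at 1.05% → £210,000 × 1.05% × 170/365 = £1,026.9863
Total = £1,766.5890

£1,766.59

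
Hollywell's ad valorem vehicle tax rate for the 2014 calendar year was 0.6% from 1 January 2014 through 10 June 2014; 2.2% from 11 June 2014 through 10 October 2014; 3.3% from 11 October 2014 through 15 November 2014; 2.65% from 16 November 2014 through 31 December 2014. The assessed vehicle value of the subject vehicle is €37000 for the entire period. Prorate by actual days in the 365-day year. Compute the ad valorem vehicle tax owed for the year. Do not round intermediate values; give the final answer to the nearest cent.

€614.00

1 January – 10 June 2014: 161 days at 0.6% → €37000 × 0.6% × 161/365 = €97.9233
11 June – 10 October 2014: 122 days at 2.2% → €37000 × 2.2% × 122/365 = €272.0767
11 October – 15 November 2014: 36 days at 3.3% → €37000 × 3.3% × 36/365 = €120.4274
16 November – 31 December 2014: 46 days at 2.65% → €37000 × 2.65% × 46/365 = €123.5699
Total = €613.9973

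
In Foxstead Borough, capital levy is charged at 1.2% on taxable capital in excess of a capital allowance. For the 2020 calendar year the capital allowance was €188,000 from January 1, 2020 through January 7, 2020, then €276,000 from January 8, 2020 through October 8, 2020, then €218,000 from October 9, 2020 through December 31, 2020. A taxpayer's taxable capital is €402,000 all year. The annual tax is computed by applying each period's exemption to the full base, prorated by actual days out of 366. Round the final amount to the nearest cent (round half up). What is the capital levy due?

January 1 – January 7, 2020: 7 days, exemption €188,000 → (€402,000 − €188,000) × 1.2% × 7/366 = €49.1148
January 8 – October 8, 2020: 275 days, exemption €276,000 → (€402,000 − €276,000) × 1.2% × 275/366 = €1,136.0656
October 9 – December 31, 2020: 84 days, exemption €218,000 → (€402,000 − €218,000) × 1.2% × 84/366 = €506.7541
Total = €1,691.9344

€1,691.93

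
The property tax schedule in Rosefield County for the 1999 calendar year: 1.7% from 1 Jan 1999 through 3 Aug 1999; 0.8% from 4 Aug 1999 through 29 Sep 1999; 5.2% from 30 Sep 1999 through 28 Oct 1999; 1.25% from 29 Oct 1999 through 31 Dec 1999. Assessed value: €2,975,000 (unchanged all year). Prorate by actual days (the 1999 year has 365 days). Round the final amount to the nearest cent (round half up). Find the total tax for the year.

€52,319.25

1 Jan – 3 Aug 1999: 215 days at 1.7% → €2,975,000 × 1.7% × 215/365 = €29,790.7534
4 Aug – 29 Sep 1999: 57 days at 0.8% → €2,975,000 × 0.8% × 57/365 = €3,716.7123
30 Sep – 28 Oct 1999: 29 days at 5.2% → €2,975,000 × 5.2% × 29/365 = €12,291.2329
29 Oct – 31 Dec 1999: 64 days at 1.25% → €2,975,000 × 1.25% × 64/365 = €6,520.5479
Total = €52,319.2466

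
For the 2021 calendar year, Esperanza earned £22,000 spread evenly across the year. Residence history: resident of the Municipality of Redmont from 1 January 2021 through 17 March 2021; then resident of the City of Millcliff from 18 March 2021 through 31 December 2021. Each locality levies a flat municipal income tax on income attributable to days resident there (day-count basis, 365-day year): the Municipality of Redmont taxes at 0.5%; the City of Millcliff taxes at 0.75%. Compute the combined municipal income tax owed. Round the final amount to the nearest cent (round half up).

£153.55

The Municipality of Redmont, 1 January – 17 March 2021: 76 days → £22,000 × 0.5% × 76/365 = £22.9041
The City of Millcliff, 18 March – 31 December 2021: 289 days → £22,000 × 0.75% × 289/365 = £130.6438
Total = £153.5479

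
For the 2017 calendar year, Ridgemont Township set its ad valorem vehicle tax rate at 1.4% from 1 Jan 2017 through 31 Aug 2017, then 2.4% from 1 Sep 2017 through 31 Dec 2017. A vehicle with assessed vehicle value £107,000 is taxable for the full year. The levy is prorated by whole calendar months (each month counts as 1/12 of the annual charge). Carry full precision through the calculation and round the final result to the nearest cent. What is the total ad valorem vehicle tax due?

1 Jan – 31 Aug 2017: 8 months at 1.4% → £107,000 × 1.4% × 8/12 = £998.6667
1 Sep – 31 Dec 2017: 4 months at 2.4% → £107,000 × 2.4% × 4/12 = £856.0000
Total = £1,854.6667

£1,854.67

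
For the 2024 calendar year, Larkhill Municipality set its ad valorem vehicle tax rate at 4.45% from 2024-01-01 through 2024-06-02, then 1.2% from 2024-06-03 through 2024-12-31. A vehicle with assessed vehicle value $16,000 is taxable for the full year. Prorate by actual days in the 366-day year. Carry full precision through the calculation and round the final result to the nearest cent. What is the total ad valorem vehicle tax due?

2024-01-01 to 2024-06-02: 154 days at 4.45% → $16,000 × 4.45% × 154/366 = $299.5847
2024-06-03 to 2024-12-31: 212 days at 1.2% → $16,000 × 1.2% × 212/366 = $111.2131
Total = $410.7978

$410.80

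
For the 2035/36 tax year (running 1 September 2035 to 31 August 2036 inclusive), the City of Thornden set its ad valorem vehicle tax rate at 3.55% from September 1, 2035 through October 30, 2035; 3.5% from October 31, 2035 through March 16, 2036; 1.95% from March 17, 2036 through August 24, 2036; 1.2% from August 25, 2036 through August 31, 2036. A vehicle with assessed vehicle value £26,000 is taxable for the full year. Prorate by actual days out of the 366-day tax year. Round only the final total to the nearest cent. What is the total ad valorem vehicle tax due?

September 1 – October 30, 2035: 60 days at 3.55% → £26,000 × 3.55% × 60/366 = £151.3115
October 31, 2035 – March 16, 2036: 138 days at 3.5% → £26,000 × 3.5% × 138/366 = £343.1148
March 17 – August 24, 2036: 161 days at 1.95% → £26,000 × 1.95% × 161/366 = £223.0246
August 25 – August 31, 2036: 7 days at 1.2% → £26,000 × 1.2% × 7/366 = £5.9672
Total = £723.4180

£723.42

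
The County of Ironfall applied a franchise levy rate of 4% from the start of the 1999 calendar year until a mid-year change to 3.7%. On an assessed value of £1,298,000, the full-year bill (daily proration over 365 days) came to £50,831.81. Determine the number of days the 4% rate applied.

Let d = days at the first rate; then 365 − d days at the second rate.
£1,298,000 × [4%·d + 3.7%·(365−d)] / 365 = £50,831.81
Solving gives d = 263, so the new rate took effect on 21 Sep 1999.

263 days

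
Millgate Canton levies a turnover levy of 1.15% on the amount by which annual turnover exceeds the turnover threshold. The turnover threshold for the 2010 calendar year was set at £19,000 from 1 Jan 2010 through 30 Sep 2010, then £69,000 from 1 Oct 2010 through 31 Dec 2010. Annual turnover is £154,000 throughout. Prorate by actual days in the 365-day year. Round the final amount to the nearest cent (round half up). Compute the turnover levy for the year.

£1,407.57

1 Jan – 30 Sep 2010: 273 days, exemption £19,000 → (£154,000 − £19,000) × 1.15% × 273/365 = £1,161.1849
1 Oct – 31 Dec 2010: 92 days, exemption £69,000 → (£154,000 − £69,000) × 1.15% × 92/365 = £246.3836
Total = £1,407.5685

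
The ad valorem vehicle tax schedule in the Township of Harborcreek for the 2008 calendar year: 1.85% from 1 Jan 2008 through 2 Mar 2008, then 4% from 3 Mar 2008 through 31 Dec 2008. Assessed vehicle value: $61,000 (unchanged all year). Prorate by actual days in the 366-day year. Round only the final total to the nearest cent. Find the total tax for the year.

1 Jan – 2 Mar 2008: 62 days at 1.85% → $61,000 × 1.85% × 62/366 = $191.1667
3 Mar – 31 Dec 2008: 304 days at 4% → $61,000 × 4% × 304/366 = $2,026.6667
Total = $2,217.8333

$2,217.83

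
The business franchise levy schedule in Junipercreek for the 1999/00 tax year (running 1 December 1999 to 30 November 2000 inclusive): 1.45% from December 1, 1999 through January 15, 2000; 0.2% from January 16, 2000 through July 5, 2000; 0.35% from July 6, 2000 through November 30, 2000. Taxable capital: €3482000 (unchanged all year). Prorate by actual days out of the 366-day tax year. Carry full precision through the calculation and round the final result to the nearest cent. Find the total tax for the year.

€14546.39

December 1, 1999 – January 15, 2000: 46 days at 1.45% → €3482000 × 1.45% × 46/366 = €6345.6120
January 16 – July 5, 2000: 172 days at 0.2% → €3482000 × 0.2% × 172/366 = €3272.6995
July 6 – November 30, 2000: 148 days at 0.35% → €3482000 × 0.35% × 148/366 = €4928.0765
Total = €14546.3880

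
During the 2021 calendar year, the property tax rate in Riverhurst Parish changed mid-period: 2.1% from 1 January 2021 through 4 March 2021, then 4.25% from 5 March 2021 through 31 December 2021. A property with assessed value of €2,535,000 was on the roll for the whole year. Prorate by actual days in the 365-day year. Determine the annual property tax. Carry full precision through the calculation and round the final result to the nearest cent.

€98,330.22

1 January – 4 March 2021: 63 days at 2.1% → €2,535,000 × 2.1% × 63/365 = €9,188.5068
5 March – 31 December 2021: 302 days at 4.25% → €2,535,000 × 4.25% × 302/365 = €89,141.7123
Total = €98,330.2192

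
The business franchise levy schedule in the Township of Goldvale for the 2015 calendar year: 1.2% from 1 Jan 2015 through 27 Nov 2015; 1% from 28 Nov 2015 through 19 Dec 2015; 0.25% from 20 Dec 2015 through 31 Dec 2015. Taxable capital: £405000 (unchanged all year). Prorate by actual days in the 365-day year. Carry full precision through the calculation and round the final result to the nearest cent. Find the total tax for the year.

£4684.68

1 Jan – 27 Nov 2015: 331 days at 1.2% → £405000 × 1.2% × 331/365 = £4407.2877
28 Nov – 19 Dec 2015: 22 days at 1% → £405000 × 1% × 22/365 = £244.1096
20 Dec – 31 Dec 2015: 12 days at 0.25% → £405000 × 0.25% × 12/365 = £33.2877
Total = £4684.6849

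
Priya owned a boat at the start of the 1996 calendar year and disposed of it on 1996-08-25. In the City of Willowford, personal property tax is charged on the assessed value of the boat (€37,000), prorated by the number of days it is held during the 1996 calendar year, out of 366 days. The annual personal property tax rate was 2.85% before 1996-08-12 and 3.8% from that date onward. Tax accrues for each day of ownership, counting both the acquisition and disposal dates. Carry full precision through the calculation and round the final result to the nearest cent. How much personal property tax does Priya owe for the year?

€699.16

1996-01-01 to 1996-08-11: 224 days at 2.85% → €37,000 × 2.85% × 224/366 = €645.3770
1996-08-12 to 1996-08-25: 14 days at 3.8% → €37,000 × 3.8% × 14/366 = €53.7814
Total = €699.1585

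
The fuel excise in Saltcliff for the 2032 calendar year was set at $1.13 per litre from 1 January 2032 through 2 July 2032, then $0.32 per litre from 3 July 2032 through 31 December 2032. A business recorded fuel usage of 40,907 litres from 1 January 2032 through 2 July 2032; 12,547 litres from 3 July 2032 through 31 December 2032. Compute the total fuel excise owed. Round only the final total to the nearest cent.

1 January – 2 July 2032: 40,907 litres at $1.13/litre → $46224.91
3 July – 31 December 2032: 12,547 litres at $0.32/litre → $4015.04

$50239.95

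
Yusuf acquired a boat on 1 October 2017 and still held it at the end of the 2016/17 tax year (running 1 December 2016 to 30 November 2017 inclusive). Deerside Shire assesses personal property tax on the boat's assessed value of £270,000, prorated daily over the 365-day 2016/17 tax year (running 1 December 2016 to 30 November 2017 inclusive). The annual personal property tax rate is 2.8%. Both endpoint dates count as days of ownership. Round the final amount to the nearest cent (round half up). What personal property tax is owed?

£1,263.45

Days held (1 October – 30 November 2017): 61 out of 365
Tax = £270,000 × 2.8% × 61/365 = £1,263.4521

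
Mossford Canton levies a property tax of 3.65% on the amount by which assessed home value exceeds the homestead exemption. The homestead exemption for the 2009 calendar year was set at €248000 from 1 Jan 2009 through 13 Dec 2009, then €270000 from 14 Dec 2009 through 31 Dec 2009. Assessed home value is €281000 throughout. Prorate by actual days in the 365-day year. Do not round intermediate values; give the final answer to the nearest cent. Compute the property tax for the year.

1 Jan – 13 Dec 2009: 347 days, exemption €248000 → (€281000 − €248000) × 3.65% × 347/365 = €1145.1000
14 Dec – 31 Dec 2009: 18 days, exemption €270000 → (€281000 − €270000) × 3.65% × 18/365 = €19.8000
Total = €1164.9000

€1164.90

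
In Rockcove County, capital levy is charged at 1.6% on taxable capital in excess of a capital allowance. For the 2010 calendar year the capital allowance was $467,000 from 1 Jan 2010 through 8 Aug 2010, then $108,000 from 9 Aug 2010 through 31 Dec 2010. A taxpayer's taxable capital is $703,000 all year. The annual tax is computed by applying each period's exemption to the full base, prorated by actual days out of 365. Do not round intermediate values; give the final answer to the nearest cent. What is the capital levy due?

1 Jan – 8 Aug 2010: 220 days, exemption $467,000 → ($703,000 − $467,000) × 1.6% × 220/365 = $2,275.9452
9 Aug – 31 Dec 2010: 145 days, exemption $108,000 → ($703,000 − $108,000) × 1.6% × 145/365 = $3,781.9178
Total = $6,057.8630

$6,057.86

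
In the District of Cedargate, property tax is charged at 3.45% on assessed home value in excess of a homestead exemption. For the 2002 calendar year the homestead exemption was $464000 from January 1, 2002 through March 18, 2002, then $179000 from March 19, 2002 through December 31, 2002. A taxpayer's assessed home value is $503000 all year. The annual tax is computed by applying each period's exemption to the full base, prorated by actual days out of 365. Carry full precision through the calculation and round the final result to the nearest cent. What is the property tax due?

$9103.75

January 1 – March 18, 2002: 77 days, exemption $464000 → ($503000 − $464000) × 3.45% × 77/365 = $283.8452
March 19 – December 31, 2002: 288 days, exemption $179000 → ($503000 − $179000) × 3.45% × 288/365 = $8819.9014
Total = $9103.7466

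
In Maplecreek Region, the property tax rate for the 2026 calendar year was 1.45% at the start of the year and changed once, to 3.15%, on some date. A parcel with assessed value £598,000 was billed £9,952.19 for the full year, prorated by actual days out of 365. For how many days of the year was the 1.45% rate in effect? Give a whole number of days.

Let d = days at the first rate; then 365 − d days at the second rate.
£598,000 × [1.45%·d + 3.15%·(365−d)] / 365 = £9,952.19
Solving gives d = 319, so the new rate took effect on 16 November 2026.

319 days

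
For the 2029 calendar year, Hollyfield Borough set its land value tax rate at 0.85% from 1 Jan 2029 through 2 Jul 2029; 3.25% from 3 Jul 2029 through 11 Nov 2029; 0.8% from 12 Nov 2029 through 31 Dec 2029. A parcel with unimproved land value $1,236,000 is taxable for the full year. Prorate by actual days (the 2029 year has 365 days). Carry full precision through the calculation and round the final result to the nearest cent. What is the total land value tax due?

$21,149.15

1 Jan – 2 Jul 2029: 183 days at 0.85% → $1,236,000 × 0.85% × 183/365 = $5,267.3918
3 Jul – 11 Nov 2029: 132 days at 3.25% → $1,236,000 × 3.25% × 132/365 = $14,527.2329
12 Nov – 31 Dec 2029: 50 days at 0.8% → $1,236,000 × 0.8% × 50/365 = $1,354.5205
Total = $21,149.1452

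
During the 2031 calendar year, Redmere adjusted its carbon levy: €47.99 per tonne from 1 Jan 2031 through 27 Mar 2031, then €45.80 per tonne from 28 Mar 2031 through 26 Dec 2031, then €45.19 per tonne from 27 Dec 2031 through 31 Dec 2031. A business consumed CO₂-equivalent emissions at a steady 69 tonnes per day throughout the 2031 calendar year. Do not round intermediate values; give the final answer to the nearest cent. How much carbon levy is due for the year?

€1166258.01

1 Jan – 27 Mar 2031: 86 days × 69 tonnes/day = 5,934 tonnes at €47.99/tonne → €284772.66
28 Mar – 26 Dec 2031: 274 days × 69 tonnes/day = 18,906 tonnes at €45.80/tonne → €865894.80
27 Dec – 31 Dec 2031: 5 days × 69 tonnes/day = 345 tonnes at €45.19/tonne → €15590.55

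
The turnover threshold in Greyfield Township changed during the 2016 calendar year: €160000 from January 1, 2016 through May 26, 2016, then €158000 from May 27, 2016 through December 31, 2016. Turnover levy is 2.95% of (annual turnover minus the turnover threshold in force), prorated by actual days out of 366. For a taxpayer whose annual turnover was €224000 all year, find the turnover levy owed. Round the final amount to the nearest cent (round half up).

January 1 – May 26, 2016: 147 days, exemption €160000 → (€224000 − €160000) × 2.95% × 147/366 = €758.2951
May 27 – December 31, 2016: 219 days, exemption €158000 → (€224000 − €158000) × 2.95% × 219/366 = €1165.0082
Total = €1923.3033

€1923.30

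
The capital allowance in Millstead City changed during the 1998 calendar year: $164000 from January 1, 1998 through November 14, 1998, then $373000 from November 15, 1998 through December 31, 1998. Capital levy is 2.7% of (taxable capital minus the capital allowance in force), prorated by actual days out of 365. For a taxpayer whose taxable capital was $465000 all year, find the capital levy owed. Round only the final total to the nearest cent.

$7400.37

January 1 – November 14, 1998: 318 days, exemption $164000 → ($465000 − $164000) × 2.7% × 318/365 = $7080.5096
November 15 – December 31, 1998: 47 days, exemption $373000 → ($465000 − $373000) × 2.7% × 47/365 = $319.8575
Total = $7400.3671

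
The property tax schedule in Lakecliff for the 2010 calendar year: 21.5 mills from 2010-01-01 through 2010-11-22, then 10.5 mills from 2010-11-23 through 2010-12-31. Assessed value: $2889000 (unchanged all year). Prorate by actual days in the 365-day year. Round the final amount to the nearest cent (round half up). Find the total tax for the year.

$58717.94

2010-01-01 to 2010-11-22: 326 days at 21.5 mills → $2889000 × 2.15% × 326/365 = $55476.7151
2010-11-23 to 2010-12-31: 39 days at 10.5 mills → $2889000 × 1.05% × 39/365 = $3241.2205
Total = $58717.9356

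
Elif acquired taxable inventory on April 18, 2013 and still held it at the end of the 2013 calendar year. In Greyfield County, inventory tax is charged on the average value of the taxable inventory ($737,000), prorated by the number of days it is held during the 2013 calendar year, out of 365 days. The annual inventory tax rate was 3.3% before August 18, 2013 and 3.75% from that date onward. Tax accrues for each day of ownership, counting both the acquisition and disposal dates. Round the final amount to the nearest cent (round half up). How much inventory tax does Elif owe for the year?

April 18 – August 17, 2013: 122 days at 3.3% → $737,000 × 3.3% × 122/365 = $8,129.2110
August 18 – December 31, 2013: 136 days at 3.75% → $737,000 × 3.75% × 136/365 = $10,297.8082
Total = $18,427.0192

$18,427.02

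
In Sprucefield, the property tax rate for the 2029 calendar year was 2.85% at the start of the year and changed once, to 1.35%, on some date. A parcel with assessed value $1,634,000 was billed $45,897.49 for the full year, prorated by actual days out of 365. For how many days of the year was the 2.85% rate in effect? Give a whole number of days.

355 days

Let d = days at the first rate; then 365 − d days at the second rate.
$1,634,000 × [2.85%·d + 1.35%·(365−d)] / 365 = $45,897.49
Solving gives d = 355, so the new rate took effect on December 22, 2029.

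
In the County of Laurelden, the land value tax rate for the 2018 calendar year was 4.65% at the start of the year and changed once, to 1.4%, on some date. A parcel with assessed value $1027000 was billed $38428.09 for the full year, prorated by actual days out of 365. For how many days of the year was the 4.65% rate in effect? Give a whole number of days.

Let d = days at the first rate; then 365 − d days at the second rate.
$1027000 × [4.65%·d + 1.4%·(365−d)] / 365 = $38428.09
Solving gives d = 263, so the new rate took effect on 21 September 2018.

263 days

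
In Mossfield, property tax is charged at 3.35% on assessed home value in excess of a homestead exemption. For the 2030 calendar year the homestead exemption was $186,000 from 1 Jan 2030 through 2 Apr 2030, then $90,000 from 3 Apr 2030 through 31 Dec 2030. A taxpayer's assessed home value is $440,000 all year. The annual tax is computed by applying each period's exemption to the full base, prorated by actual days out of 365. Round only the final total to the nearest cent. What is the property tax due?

$10,914.39

1 Jan – 2 Apr 2030: 92 days, exemption $186,000 → ($440,000 − $186,000) × 3.35% × 92/365 = $2,144.7342
3 Apr – 31 Dec 2030: 273 days, exemption $90,000 → ($440,000 − $90,000) × 3.35% × 273/365 = $8,769.6575
Total = $10,914.3918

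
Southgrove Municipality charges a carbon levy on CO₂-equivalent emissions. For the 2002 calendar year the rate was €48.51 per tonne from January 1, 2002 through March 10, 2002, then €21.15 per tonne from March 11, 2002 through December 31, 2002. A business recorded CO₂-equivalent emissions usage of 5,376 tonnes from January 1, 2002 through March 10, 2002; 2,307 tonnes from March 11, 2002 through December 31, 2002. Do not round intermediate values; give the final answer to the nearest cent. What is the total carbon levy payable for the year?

January 1 – March 10, 2002: 5,376 tonnes at €48.51/tonne → €260,789.76
March 11 – December 31, 2002: 2,307 tonnes at €21.15/tonne → €48,793.05

€309,582.81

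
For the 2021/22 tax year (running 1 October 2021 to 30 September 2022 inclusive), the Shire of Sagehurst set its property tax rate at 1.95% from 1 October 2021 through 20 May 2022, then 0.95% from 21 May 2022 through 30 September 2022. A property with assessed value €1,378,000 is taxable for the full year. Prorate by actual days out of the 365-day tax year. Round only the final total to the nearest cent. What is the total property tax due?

€21,849.79

1 October 2021 – 20 May 2022: 232 days at 1.95% → €1,378,000 × 1.95% × 232/365 = €17,079.6493
21 May – 30 September 2022: 133 days at 0.95% → €1,378,000 × 0.95% × 133/365 = €4,770.1452
Total = €21,849.7945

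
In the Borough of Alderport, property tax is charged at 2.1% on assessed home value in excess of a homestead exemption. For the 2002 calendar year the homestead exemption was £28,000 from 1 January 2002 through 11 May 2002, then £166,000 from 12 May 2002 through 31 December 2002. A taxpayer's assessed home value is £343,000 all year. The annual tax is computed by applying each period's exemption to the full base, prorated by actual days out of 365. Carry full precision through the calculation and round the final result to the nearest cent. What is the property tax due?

1 January – 11 May 2002: 131 days, exemption £28,000 → (£343,000 − £28,000) × 2.1% × 131/365 = £2,374.1507
12 May – 31 December 2002: 234 days, exemption £166,000 → (£343,000 − £166,000) × 2.1% × 234/365 = £2,382.9534
Total = £4,757.1041

£4,757.10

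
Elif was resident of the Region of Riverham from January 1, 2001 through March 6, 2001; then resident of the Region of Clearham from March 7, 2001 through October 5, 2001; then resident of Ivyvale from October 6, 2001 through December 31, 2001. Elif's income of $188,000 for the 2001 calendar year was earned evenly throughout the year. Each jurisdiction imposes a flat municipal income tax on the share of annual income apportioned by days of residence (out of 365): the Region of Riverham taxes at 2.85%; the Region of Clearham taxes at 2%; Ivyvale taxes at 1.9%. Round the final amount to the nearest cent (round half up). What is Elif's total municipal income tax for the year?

The Region of Riverham, January 1 – March 6, 2001: 65 days → $188,000 × 2.85% × 65/365 = $954.1644
The Region of Clearham, March 7 – October 5, 2001: 213 days → $188,000 × 2% × 213/365 = $2,194.1918
Ivyvale, October 6 – December 31, 2001: 87 days → $188,000 × 1.9% × 87/365 = $851.4082
Total = $3,999.7644

$3,999.76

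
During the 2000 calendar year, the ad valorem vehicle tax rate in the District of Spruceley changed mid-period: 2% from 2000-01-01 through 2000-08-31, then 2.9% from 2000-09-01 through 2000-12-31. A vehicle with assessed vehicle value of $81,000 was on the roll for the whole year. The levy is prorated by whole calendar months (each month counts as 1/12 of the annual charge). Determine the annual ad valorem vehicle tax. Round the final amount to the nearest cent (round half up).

$1,863.00

2000-01-01 to 2000-08-31: 8 months at 2% → $81,000 × 2% × 8/12 = $1,080.0000
2000-09-01 to 2000-12-31: 4 months at 2.9% → $81,000 × 2.9% × 4/12 = $783.0000
Total = $1,863.0000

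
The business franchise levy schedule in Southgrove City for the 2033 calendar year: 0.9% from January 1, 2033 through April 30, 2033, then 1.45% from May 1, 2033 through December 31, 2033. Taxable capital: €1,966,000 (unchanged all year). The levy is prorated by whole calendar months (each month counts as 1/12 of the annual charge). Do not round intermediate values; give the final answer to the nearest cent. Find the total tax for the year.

January 1 – April 30, 2033: 4 months at 0.9% → €1,966,000 × 0.9% × 4/12 = €5,898.0000
May 1 – December 31, 2033: 8 months at 1.45% → €1,966,000 × 1.45% × 8/12 = €19,004.6667
Total = €24,902.6667

€24,902.67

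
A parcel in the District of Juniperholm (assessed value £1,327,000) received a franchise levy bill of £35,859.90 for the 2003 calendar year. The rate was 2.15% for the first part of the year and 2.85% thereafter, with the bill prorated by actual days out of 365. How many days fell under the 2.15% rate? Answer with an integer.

Let d = days at the first rate; then 365 − d days at the second rate.
£1,327,000 × [2.15%·d + 2.85%·(365−d)] / 365 = £35,859.90
Solving gives d = 77, so the new rate took effect on 19 Mar 2003.

77 days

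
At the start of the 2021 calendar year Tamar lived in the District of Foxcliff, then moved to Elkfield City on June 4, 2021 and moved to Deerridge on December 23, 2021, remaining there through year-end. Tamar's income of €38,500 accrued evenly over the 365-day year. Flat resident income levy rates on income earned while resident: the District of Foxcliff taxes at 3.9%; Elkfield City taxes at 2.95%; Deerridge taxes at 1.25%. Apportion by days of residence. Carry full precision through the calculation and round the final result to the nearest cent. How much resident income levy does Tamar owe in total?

The District of Foxcliff, January 1 – June 3, 2021: 154 days → €38,500 × 3.9% × 154/365 = €633.5096
Elkfield City, June 4 – December 22, 2021: 202 days → €38,500 × 2.95% × 202/365 = €628.5521
Deerridge, December 23 – December 31, 2021: 9 days → €38,500 × 1.25% × 9/365 = €11.8664
Total = €1,273.9281

€1,273.93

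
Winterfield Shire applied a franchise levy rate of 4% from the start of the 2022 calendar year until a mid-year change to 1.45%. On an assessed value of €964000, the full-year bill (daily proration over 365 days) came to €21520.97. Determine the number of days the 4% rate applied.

Let d = days at the first rate; then 365 − d days at the second rate.
€964000 × [4%·d + 1.45%·(365−d)] / 365 = €21520.97
Solving gives d = 112, so the new rate took effect on April 23, 2022.

112 days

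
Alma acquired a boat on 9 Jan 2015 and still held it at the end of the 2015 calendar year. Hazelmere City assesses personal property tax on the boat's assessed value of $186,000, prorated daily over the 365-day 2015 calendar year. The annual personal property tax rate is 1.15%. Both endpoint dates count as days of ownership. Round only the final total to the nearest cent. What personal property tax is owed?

Days held (9 Jan – 31 Dec 2015): 357 out of 365
Tax = $186,000 × 1.15% × 357/365 = $2,092.1178

$2,092.12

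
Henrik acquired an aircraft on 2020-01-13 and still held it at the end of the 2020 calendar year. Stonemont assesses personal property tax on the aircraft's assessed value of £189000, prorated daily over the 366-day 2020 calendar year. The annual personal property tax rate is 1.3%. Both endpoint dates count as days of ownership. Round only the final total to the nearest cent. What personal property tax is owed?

Days held (2020-01-13 to 2020-12-31): 354 out of 366
Tax = £189000 × 1.3% × 354/366 = £2376.4426

£2376.44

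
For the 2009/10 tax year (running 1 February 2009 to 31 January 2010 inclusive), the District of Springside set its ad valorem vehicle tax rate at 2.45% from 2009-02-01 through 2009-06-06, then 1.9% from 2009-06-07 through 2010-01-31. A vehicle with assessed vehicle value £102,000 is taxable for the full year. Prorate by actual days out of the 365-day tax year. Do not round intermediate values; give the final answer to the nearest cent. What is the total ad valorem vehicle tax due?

£2,131.66

2009-02-01 to 2009-06-06: 126 days at 2.45% → £102,000 × 2.45% × 126/365 = £862.6685
2009-06-07 to 2010-01-31: 239 days at 1.9% → £102,000 × 1.9% × 239/365 = £1,268.9918
Total = £2,131.6603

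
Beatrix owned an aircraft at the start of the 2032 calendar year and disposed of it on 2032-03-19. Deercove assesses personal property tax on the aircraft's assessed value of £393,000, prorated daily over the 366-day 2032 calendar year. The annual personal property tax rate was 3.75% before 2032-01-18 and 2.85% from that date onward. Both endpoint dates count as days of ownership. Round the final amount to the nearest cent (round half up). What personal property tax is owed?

2032-01-01 to 2032-01-17: 17 days at 3.75% → £393,000 × 3.75% × 17/366 = £684.5287
2032-01-18 to 2032-03-19: 62 days at 2.85% → £393,000 × 2.85% × 62/366 = £1,897.3525
Total = £2,581.8811

£2,581.88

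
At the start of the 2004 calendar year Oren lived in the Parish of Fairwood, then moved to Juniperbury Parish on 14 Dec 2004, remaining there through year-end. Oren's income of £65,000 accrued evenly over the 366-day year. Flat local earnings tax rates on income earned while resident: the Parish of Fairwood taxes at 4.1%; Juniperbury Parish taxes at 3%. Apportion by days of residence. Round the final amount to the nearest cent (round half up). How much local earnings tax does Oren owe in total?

£2,629.84

The Parish of Fairwood, 1 Jan – 13 Dec 2004: 348 days → £65,000 × 4.1% × 348/366 = £2,533.9344
Juniperbury Parish, 14 Dec – 31 Dec 2004: 18 days → £65,000 × 3% × 18/366 = £95.9016
Total = £2,629.8361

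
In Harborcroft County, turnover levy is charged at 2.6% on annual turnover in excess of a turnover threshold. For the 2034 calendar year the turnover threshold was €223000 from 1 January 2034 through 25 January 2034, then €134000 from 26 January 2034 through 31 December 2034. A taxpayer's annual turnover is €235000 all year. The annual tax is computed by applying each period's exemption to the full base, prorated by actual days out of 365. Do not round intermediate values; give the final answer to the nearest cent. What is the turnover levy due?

€2467.51

1 January – 25 January 2034: 25 days, exemption €223000 → (€235000 − €223000) × 2.6% × 25/365 = €21.3699
26 January – 31 December 2034: 340 days, exemption €134000 → (€235000 − €134000) × 2.6% × 340/365 = €2446.1370
Total = €2467.5068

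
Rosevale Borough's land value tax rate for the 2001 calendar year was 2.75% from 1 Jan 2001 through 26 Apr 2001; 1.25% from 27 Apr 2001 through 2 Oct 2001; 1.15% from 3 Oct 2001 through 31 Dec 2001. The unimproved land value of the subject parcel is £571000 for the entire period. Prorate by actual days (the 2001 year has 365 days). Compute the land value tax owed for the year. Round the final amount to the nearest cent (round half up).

£9718.73

1 Jan – 26 Apr 2001: 116 days at 2.75% → £571000 × 2.75% × 116/365 = £4990.3836
27 Apr – 2 Oct 2001: 159 days at 1.25% → £571000 × 1.25% × 159/365 = £3109.2123
3 Oct – 31 Dec 2001: 90 days at 1.15% → £571000 × 1.15% × 90/365 = £1619.1370
Total = £9718.7329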